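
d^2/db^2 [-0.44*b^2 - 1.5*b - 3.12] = -0.880000000000000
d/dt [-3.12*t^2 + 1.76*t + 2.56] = 1.76 - 6.24*t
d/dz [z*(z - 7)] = 2*z - 7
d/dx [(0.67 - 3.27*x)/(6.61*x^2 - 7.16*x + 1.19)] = (21.6147*x^2 - 8.8574*x + 0.9059)/(43.6921*x^4 - 94.6552*x^3 + 66.9974*x^2 - 17.0408*x + 1.4161)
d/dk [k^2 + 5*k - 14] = 2*k + 5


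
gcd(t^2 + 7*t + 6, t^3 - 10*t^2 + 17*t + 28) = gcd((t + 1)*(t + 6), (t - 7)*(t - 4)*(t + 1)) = t + 1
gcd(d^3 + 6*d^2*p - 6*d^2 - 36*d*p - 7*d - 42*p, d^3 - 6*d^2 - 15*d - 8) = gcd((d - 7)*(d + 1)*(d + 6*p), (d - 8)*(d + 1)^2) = d + 1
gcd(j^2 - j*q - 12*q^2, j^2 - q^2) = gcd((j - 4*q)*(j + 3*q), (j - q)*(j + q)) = 1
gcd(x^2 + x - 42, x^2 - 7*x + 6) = x - 6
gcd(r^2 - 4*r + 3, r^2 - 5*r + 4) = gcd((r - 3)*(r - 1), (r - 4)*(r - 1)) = r - 1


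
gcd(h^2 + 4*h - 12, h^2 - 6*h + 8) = h - 2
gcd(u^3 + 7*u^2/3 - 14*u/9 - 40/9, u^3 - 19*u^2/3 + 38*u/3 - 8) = u - 4/3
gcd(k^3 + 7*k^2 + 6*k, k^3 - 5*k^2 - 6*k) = k^2 + k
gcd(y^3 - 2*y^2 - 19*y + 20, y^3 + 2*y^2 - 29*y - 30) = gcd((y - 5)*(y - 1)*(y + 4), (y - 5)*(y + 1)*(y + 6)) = y - 5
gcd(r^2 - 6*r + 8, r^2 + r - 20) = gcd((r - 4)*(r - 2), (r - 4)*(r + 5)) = r - 4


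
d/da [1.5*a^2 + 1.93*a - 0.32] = 3.0*a + 1.93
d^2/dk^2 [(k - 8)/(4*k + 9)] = -328/(4*k + 9)^3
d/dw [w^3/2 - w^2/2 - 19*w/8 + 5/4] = 3*w^2/2 - w - 19/8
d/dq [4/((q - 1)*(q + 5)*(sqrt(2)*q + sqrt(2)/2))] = 24*sqrt(2)*(-q^2 - 3*q + 1)/(4*q^6 + 36*q^5 + 57*q^4 - 128*q^3 - 54*q^2 + 60*q + 25)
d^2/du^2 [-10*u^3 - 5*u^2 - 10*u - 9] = -60*u - 10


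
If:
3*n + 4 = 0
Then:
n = -4/3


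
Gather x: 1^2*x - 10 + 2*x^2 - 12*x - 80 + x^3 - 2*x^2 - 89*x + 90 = x^3 - 100*x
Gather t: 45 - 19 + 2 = 28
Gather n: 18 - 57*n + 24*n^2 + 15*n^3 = 15*n^3 + 24*n^2 - 57*n + 18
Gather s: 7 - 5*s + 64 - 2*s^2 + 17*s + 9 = -2*s^2 + 12*s + 80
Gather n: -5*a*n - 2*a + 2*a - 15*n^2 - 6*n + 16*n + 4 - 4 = -15*n^2 + n*(10 - 5*a)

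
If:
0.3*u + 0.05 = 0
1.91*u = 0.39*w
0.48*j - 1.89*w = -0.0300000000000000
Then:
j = -3.28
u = -0.17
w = -0.82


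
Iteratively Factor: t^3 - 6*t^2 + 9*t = (t)*(t^2 - 6*t + 9) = t*(t - 3)*(t - 3)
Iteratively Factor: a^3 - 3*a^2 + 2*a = (a - 2)*(a^2 - a) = (a - 2)*(a - 1)*(a)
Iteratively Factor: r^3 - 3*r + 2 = (r - 1)*(r^2 + r - 2) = (r - 1)*(r + 2)*(r - 1)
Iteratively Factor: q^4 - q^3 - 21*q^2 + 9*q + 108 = (q - 4)*(q^3 + 3*q^2 - 9*q - 27) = (q - 4)*(q + 3)*(q^2 - 9) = (q - 4)*(q + 3)^2*(q - 3)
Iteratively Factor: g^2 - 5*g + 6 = (g - 3)*(g - 2)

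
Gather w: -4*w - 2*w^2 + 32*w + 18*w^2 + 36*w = 16*w^2 + 64*w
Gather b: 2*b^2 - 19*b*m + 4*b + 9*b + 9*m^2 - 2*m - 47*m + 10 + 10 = 2*b^2 + b*(13 - 19*m) + 9*m^2 - 49*m + 20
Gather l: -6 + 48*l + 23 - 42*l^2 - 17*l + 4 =-42*l^2 + 31*l + 21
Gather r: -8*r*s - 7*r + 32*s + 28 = r*(-8*s - 7) + 32*s + 28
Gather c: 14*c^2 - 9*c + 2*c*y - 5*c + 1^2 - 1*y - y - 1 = 14*c^2 + c*(2*y - 14) - 2*y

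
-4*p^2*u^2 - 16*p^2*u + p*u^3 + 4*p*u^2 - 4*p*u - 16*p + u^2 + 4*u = (-4*p + u)*(u + 4)*(p*u + 1)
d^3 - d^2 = d^2*(d - 1)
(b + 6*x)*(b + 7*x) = b^2 + 13*b*x + 42*x^2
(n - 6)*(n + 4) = n^2 - 2*n - 24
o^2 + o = o*(o + 1)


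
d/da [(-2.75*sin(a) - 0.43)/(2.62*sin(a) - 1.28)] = 4.6466*cos(a)/(2.62*sin(a) - 1.28)^2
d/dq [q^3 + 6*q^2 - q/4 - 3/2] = 3*q^2 + 12*q - 1/4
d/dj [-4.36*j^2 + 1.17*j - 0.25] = 1.17 - 8.72*j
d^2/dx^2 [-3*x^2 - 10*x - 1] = -6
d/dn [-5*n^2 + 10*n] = 10 - 10*n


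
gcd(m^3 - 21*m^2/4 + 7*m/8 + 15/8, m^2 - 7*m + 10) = m - 5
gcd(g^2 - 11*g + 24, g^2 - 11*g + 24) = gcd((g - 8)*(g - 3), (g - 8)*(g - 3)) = g^2 - 11*g + 24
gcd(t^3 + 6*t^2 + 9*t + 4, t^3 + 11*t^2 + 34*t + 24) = t^2 + 5*t + 4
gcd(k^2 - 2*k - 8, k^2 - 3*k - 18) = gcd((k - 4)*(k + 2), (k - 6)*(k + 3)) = 1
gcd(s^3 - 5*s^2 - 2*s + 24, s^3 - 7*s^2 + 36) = s^2 - s - 6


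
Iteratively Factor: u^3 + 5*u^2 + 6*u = (u)*(u^2 + 5*u + 6) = u*(u + 3)*(u + 2)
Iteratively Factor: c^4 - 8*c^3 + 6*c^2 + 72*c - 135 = (c - 3)*(c^3 - 5*c^2 - 9*c + 45) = (c - 3)*(c + 3)*(c^2 - 8*c + 15) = (c - 5)*(c - 3)*(c + 3)*(c - 3)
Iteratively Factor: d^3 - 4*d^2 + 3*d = (d)*(d^2 - 4*d + 3) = d*(d - 3)*(d - 1)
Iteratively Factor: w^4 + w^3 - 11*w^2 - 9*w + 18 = (w - 3)*(w^3 + 4*w^2 + w - 6) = (w - 3)*(w + 2)*(w^2 + 2*w - 3) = (w - 3)*(w + 2)*(w + 3)*(w - 1)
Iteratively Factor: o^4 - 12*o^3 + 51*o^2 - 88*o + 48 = (o - 3)*(o^3 - 9*o^2 + 24*o - 16) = (o - 4)*(o - 3)*(o^2 - 5*o + 4) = (o - 4)*(o - 3)*(o - 1)*(o - 4)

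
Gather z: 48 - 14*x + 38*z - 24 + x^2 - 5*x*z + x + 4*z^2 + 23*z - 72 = x^2 - 13*x + 4*z^2 + z*(61 - 5*x) - 48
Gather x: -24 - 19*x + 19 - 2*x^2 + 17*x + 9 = -2*x^2 - 2*x + 4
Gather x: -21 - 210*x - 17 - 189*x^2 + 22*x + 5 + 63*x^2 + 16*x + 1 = -126*x^2 - 172*x - 32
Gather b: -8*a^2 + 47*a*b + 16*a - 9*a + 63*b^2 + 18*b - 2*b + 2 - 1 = -8*a^2 + 7*a + 63*b^2 + b*(47*a + 16) + 1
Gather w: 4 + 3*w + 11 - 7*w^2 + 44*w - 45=-7*w^2 + 47*w - 30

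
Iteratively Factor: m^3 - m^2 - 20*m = (m - 5)*(m^2 + 4*m) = m*(m - 5)*(m + 4)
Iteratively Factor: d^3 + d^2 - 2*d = (d + 2)*(d^2 - d) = (d - 1)*(d + 2)*(d)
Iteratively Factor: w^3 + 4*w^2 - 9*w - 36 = (w + 4)*(w^2 - 9) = (w + 3)*(w + 4)*(w - 3)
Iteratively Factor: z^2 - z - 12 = (z + 3)*(z - 4)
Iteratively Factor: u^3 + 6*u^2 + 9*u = (u + 3)*(u^2 + 3*u) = (u + 3)^2*(u)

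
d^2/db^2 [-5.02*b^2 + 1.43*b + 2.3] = -10.0400000000000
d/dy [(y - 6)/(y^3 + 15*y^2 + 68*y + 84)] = (y^3 + 15*y^2 + 68*y - (y - 6)*(3*y^2 + 30*y + 68) + 84)/(y^3 + 15*y^2 + 68*y + 84)^2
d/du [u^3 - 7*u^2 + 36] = u*(3*u - 14)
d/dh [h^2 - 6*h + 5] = 2*h - 6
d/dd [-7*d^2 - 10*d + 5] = -14*d - 10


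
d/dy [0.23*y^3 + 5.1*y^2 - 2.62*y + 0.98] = 0.69*y^2 + 10.2*y - 2.62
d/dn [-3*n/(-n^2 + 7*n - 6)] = 3*(6 - n^2)/(n^4 - 14*n^3 + 61*n^2 - 84*n + 36)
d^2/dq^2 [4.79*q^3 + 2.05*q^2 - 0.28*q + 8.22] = 28.74*q + 4.1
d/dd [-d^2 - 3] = -2*d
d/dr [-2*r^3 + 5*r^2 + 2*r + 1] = -6*r^2 + 10*r + 2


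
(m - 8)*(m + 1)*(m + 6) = m^3 - m^2 - 50*m - 48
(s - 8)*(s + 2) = s^2 - 6*s - 16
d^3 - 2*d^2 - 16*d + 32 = (d - 4)*(d - 2)*(d + 4)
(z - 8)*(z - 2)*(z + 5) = z^3 - 5*z^2 - 34*z + 80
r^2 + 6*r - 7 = (r - 1)*(r + 7)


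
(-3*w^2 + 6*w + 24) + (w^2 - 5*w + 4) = -2*w^2 + w + 28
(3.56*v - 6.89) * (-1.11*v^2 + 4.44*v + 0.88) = -3.9516*v^3 + 23.4543*v^2 - 27.4588*v - 6.0632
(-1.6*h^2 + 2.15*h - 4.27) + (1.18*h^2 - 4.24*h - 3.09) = -0.42*h^2 - 2.09*h - 7.36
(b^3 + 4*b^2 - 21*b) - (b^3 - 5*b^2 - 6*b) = 9*b^2 - 15*b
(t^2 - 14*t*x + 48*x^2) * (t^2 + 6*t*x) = t^4 - 8*t^3*x - 36*t^2*x^2 + 288*t*x^3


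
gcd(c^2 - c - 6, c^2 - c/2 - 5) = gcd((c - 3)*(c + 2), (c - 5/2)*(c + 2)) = c + 2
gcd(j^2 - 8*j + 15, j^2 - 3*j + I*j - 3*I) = j - 3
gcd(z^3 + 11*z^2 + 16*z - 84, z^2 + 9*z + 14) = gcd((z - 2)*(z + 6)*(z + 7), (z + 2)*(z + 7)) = z + 7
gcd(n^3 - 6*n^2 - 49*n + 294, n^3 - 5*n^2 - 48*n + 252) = n^2 + n - 42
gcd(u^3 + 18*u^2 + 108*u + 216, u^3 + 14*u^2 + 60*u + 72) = u^2 + 12*u + 36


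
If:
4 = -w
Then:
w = -4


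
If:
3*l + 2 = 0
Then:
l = -2/3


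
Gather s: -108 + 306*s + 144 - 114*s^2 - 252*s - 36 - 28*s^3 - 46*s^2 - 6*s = -28*s^3 - 160*s^2 + 48*s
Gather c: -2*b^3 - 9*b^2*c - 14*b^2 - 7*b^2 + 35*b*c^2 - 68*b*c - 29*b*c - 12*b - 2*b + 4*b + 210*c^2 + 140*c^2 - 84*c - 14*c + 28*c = -2*b^3 - 21*b^2 - 10*b + c^2*(35*b + 350) + c*(-9*b^2 - 97*b - 70)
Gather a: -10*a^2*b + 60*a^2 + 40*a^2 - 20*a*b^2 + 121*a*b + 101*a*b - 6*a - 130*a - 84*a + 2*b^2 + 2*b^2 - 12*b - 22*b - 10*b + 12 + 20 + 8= a^2*(100 - 10*b) + a*(-20*b^2 + 222*b - 220) + 4*b^2 - 44*b + 40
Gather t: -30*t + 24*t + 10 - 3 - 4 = 3 - 6*t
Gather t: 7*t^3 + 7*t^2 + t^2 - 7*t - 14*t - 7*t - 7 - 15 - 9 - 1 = 7*t^3 + 8*t^2 - 28*t - 32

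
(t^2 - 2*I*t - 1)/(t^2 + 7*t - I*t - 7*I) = (t - I)/(t + 7)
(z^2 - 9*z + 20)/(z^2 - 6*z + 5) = (z - 4)/(z - 1)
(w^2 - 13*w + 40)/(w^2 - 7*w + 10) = (w - 8)/(w - 2)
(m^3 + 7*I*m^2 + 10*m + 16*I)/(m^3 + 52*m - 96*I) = (m + I)/(m - 6*I)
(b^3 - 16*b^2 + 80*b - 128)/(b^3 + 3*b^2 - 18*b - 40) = (b^2 - 12*b + 32)/(b^2 + 7*b + 10)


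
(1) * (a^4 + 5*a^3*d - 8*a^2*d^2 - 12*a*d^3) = a^4 + 5*a^3*d - 8*a^2*d^2 - 12*a*d^3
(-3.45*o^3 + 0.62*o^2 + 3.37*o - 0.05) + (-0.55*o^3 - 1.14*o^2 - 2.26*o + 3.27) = -4.0*o^3 - 0.52*o^2 + 1.11*o + 3.22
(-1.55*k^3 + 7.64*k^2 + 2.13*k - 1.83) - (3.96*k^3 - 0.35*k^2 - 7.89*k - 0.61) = -5.51*k^3 + 7.99*k^2 + 10.02*k - 1.22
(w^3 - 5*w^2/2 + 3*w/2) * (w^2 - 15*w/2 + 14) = w^5 - 10*w^4 + 137*w^3/4 - 185*w^2/4 + 21*w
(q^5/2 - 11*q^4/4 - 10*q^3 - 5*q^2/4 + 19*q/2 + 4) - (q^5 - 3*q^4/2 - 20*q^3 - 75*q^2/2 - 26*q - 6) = -q^5/2 - 5*q^4/4 + 10*q^3 + 145*q^2/4 + 71*q/2 + 10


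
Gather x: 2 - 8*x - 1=1 - 8*x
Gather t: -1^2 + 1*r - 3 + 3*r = 4*r - 4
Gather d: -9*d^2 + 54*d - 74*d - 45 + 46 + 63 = -9*d^2 - 20*d + 64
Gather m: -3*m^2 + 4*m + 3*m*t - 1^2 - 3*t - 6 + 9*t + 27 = -3*m^2 + m*(3*t + 4) + 6*t + 20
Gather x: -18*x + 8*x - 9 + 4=-10*x - 5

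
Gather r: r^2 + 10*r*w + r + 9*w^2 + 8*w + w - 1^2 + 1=r^2 + r*(10*w + 1) + 9*w^2 + 9*w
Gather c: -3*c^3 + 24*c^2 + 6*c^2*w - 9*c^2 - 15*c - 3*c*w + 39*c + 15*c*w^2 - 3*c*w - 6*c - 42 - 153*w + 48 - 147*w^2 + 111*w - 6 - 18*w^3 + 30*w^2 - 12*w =-3*c^3 + c^2*(6*w + 15) + c*(15*w^2 - 6*w + 18) - 18*w^3 - 117*w^2 - 54*w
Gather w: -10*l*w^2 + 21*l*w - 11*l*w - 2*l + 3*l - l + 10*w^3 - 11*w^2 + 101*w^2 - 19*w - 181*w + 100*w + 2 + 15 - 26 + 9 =10*w^3 + w^2*(90 - 10*l) + w*(10*l - 100)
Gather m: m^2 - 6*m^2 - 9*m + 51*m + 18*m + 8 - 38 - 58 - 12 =-5*m^2 + 60*m - 100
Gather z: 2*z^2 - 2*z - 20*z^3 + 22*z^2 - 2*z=-20*z^3 + 24*z^2 - 4*z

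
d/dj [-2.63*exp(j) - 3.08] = -2.63*exp(j)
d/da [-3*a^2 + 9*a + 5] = 9 - 6*a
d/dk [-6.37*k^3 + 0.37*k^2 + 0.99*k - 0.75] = -19.11*k^2 + 0.74*k + 0.99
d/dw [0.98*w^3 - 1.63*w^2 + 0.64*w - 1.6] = 2.94*w^2 - 3.26*w + 0.64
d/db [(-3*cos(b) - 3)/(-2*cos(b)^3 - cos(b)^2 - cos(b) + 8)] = 3*(5*cos(b) + 7*cos(2*b)/2 + cos(3*b) + 25/2)*sin(b)/(2*cos(b)^3 + cos(b)^2 + cos(b) - 8)^2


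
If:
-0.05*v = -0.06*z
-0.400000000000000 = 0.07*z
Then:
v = -6.86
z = -5.71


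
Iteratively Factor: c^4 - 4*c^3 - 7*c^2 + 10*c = (c + 2)*(c^3 - 6*c^2 + 5*c) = (c - 5)*(c + 2)*(c^2 - c) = c*(c - 5)*(c + 2)*(c - 1)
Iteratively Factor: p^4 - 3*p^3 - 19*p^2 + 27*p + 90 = (p - 3)*(p^3 - 19*p - 30) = (p - 3)*(p + 2)*(p^2 - 2*p - 15) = (p - 5)*(p - 3)*(p + 2)*(p + 3)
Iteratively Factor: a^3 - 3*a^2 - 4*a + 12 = (a - 2)*(a^2 - a - 6) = (a - 3)*(a - 2)*(a + 2)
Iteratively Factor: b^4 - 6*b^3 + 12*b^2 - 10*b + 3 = (b - 1)*(b^3 - 5*b^2 + 7*b - 3) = (b - 1)^2*(b^2 - 4*b + 3) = (b - 3)*(b - 1)^2*(b - 1)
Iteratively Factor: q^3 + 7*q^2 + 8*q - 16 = (q + 4)*(q^2 + 3*q - 4) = (q + 4)^2*(q - 1)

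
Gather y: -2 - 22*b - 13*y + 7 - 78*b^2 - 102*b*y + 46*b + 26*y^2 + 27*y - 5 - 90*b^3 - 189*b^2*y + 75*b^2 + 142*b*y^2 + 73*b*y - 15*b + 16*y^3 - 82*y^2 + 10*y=-90*b^3 - 3*b^2 + 9*b + 16*y^3 + y^2*(142*b - 56) + y*(-189*b^2 - 29*b + 24)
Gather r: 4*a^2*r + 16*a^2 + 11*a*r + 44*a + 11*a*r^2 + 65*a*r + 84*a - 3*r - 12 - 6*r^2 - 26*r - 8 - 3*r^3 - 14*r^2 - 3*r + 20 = 16*a^2 + 128*a - 3*r^3 + r^2*(11*a - 20) + r*(4*a^2 + 76*a - 32)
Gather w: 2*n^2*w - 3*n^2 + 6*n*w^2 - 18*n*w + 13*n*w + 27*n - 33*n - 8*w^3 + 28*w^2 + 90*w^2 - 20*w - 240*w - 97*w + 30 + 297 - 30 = -3*n^2 - 6*n - 8*w^3 + w^2*(6*n + 118) + w*(2*n^2 - 5*n - 357) + 297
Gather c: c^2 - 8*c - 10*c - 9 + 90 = c^2 - 18*c + 81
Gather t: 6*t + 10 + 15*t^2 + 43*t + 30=15*t^2 + 49*t + 40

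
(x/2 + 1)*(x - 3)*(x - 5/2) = x^3/2 - 7*x^2/4 - 7*x/4 + 15/2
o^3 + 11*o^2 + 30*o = o*(o + 5)*(o + 6)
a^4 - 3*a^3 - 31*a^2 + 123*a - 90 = (a - 5)*(a - 3)*(a - 1)*(a + 6)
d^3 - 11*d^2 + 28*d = d*(d - 7)*(d - 4)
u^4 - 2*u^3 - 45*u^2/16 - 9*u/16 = u*(u - 3)*(u + 1/4)*(u + 3/4)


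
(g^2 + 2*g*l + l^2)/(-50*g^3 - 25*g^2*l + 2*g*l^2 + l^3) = (-g^2 - 2*g*l - l^2)/(50*g^3 + 25*g^2*l - 2*g*l^2 - l^3)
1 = 1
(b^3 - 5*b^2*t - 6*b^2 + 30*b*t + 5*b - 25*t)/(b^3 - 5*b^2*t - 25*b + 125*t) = (b - 1)/(b + 5)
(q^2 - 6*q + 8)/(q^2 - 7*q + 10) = (q - 4)/(q - 5)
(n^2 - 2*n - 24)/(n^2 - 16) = (n - 6)/(n - 4)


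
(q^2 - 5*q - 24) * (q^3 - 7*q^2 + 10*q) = q^5 - 12*q^4 + 21*q^3 + 118*q^2 - 240*q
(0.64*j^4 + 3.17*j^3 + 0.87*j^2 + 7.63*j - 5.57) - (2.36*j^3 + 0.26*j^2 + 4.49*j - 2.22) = 0.64*j^4 + 0.81*j^3 + 0.61*j^2 + 3.14*j - 3.35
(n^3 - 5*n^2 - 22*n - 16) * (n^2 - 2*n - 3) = n^5 - 7*n^4 - 15*n^3 + 43*n^2 + 98*n + 48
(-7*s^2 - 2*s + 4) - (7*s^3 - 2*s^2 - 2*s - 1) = -7*s^3 - 5*s^2 + 5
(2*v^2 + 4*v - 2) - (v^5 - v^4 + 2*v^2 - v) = -v^5 + v^4 + 5*v - 2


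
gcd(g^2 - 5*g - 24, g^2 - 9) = g + 3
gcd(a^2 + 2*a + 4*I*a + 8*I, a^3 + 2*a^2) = a + 2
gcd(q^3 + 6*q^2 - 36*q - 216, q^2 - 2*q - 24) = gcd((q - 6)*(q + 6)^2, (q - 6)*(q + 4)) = q - 6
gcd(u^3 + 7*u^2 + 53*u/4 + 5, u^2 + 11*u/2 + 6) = u + 4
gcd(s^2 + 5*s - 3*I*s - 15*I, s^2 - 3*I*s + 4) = 1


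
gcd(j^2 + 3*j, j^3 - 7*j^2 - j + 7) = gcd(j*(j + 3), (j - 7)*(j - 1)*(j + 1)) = 1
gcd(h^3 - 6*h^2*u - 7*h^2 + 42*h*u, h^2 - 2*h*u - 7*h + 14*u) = h - 7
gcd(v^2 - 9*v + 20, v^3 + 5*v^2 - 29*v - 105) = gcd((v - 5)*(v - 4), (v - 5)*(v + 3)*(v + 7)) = v - 5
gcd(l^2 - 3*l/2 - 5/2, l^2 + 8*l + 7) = l + 1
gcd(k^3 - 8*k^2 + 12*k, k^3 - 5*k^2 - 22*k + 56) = k - 2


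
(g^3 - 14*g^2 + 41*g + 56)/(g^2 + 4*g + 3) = (g^2 - 15*g + 56)/(g + 3)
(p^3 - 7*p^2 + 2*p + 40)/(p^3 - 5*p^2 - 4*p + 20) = (p - 4)/(p - 2)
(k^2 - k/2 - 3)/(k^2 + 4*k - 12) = (k + 3/2)/(k + 6)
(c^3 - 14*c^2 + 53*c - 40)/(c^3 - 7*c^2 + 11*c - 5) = (c - 8)/(c - 1)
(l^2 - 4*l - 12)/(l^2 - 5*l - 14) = (l - 6)/(l - 7)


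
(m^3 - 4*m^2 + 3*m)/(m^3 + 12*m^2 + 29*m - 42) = m*(m - 3)/(m^2 + 13*m + 42)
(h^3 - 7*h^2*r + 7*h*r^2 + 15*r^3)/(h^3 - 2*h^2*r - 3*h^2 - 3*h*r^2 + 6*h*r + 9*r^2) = (h - 5*r)/(h - 3)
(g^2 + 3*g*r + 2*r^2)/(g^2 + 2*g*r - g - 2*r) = (g + r)/(g - 1)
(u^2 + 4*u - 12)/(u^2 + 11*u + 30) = (u - 2)/(u + 5)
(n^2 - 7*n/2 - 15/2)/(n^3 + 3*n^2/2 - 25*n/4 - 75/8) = 4*(n - 5)/(4*n^2 - 25)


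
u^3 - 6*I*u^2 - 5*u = u*(u - 5*I)*(u - I)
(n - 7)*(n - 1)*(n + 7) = n^3 - n^2 - 49*n + 49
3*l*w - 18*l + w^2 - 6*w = (3*l + w)*(w - 6)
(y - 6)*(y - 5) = y^2 - 11*y + 30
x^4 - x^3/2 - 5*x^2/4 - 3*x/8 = x*(x - 3/2)*(x + 1/2)^2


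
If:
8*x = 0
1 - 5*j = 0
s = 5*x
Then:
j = 1/5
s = 0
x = 0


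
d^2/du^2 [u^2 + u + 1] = 2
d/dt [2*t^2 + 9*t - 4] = 4*t + 9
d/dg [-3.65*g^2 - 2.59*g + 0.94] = -7.3*g - 2.59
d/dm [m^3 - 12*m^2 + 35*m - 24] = 3*m^2 - 24*m + 35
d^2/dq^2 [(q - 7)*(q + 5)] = 2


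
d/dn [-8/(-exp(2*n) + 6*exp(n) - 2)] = 16*(3 - exp(n))*exp(n)/(exp(2*n) - 6*exp(n) + 2)^2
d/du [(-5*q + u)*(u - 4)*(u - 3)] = -10*q*u + 35*q + 3*u^2 - 14*u + 12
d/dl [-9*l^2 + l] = 1 - 18*l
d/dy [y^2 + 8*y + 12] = 2*y + 8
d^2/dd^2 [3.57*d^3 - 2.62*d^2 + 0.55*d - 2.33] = 21.42*d - 5.24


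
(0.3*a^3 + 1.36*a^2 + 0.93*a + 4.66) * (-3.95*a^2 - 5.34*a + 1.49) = -1.185*a^5 - 6.974*a^4 - 10.4889*a^3 - 21.3468*a^2 - 23.4987*a + 6.9434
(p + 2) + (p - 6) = 2*p - 4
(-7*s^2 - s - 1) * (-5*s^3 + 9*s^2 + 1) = 35*s^5 - 58*s^4 - 4*s^3 - 16*s^2 - s - 1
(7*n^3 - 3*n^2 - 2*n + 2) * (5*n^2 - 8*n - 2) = 35*n^5 - 71*n^4 + 32*n^2 - 12*n - 4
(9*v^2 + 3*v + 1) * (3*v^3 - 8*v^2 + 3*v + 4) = 27*v^5 - 63*v^4 + 6*v^3 + 37*v^2 + 15*v + 4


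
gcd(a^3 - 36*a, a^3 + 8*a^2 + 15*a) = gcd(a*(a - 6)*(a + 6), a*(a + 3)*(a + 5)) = a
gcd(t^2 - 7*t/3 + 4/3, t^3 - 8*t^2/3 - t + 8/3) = t - 1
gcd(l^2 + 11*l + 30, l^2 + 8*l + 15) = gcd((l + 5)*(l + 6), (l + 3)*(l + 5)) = l + 5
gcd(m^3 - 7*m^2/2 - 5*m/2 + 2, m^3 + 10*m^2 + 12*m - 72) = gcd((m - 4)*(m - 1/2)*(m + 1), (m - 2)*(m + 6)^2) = 1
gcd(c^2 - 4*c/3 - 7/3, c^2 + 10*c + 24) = 1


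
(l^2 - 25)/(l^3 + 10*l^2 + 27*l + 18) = (l^2 - 25)/(l^3 + 10*l^2 + 27*l + 18)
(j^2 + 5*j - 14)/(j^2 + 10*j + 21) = (j - 2)/(j + 3)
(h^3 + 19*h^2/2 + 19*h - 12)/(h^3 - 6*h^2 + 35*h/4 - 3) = 2*(h^2 + 10*h + 24)/(2*h^2 - 11*h + 12)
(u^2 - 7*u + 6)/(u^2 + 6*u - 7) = (u - 6)/(u + 7)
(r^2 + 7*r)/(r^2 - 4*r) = (r + 7)/(r - 4)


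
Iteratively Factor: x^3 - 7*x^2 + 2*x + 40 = (x + 2)*(x^2 - 9*x + 20) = (x - 4)*(x + 2)*(x - 5)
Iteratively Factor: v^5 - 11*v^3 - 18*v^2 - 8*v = (v)*(v^4 - 11*v^2 - 18*v - 8) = v*(v + 1)*(v^3 - v^2 - 10*v - 8) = v*(v + 1)*(v + 2)*(v^2 - 3*v - 4) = v*(v + 1)^2*(v + 2)*(v - 4)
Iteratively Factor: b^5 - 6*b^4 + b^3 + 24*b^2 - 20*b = (b + 2)*(b^4 - 8*b^3 + 17*b^2 - 10*b) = (b - 5)*(b + 2)*(b^3 - 3*b^2 + 2*b) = b*(b - 5)*(b + 2)*(b^2 - 3*b + 2) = b*(b - 5)*(b - 1)*(b + 2)*(b - 2)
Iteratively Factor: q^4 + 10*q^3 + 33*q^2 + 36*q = (q)*(q^3 + 10*q^2 + 33*q + 36) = q*(q + 3)*(q^2 + 7*q + 12) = q*(q + 3)*(q + 4)*(q + 3)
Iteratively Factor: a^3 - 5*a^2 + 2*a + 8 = (a + 1)*(a^2 - 6*a + 8) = (a - 4)*(a + 1)*(a - 2)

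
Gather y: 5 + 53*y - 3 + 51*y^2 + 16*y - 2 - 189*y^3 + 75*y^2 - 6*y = -189*y^3 + 126*y^2 + 63*y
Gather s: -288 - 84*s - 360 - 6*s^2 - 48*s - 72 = -6*s^2 - 132*s - 720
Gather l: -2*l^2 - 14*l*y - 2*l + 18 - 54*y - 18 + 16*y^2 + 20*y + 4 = -2*l^2 + l*(-14*y - 2) + 16*y^2 - 34*y + 4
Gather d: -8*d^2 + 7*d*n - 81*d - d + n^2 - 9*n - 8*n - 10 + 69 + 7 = -8*d^2 + d*(7*n - 82) + n^2 - 17*n + 66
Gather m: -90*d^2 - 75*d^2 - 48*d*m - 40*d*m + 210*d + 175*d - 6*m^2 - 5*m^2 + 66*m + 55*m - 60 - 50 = -165*d^2 + 385*d - 11*m^2 + m*(121 - 88*d) - 110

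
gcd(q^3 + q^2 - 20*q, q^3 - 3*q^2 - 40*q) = q^2 + 5*q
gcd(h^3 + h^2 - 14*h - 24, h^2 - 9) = h + 3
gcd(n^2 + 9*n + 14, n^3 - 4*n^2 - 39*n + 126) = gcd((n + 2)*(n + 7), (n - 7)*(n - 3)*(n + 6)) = 1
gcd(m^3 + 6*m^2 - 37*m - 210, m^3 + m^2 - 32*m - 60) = m^2 - m - 30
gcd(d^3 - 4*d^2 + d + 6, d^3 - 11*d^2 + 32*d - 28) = d - 2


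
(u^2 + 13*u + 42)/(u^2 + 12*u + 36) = (u + 7)/(u + 6)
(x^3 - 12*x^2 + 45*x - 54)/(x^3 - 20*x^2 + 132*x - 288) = (x^2 - 6*x + 9)/(x^2 - 14*x + 48)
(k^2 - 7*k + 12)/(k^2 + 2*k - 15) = (k - 4)/(k + 5)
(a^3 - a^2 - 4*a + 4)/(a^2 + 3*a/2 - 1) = 2*(a^2 - 3*a + 2)/(2*a - 1)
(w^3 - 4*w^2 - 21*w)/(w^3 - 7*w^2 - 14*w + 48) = w*(w - 7)/(w^2 - 10*w + 16)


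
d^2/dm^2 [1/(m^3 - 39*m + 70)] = 6*(-m*(m^3 - 39*m + 70) + 3*(m^2 - 13)^2)/(m^3 - 39*m + 70)^3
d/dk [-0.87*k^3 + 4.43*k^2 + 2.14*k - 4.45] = -2.61*k^2 + 8.86*k + 2.14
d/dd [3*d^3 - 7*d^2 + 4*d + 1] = 9*d^2 - 14*d + 4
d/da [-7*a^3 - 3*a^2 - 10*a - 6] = -21*a^2 - 6*a - 10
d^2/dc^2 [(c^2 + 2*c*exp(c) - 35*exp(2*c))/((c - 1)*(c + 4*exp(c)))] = 2*((c - 1)^2*(c + 4*exp(c))^2*(c*exp(c) - 70*exp(2*c) + 2*exp(c) + 1) + 2*(c - 1)^2*(c + 4*exp(c))*(-(4*exp(c) + 1)*(c*exp(c) + c - 35*exp(2*c) + exp(c)) + (-c^2 - 2*c*exp(c) + 35*exp(2*c))*exp(c)) + (c - 1)^2*(4*exp(c) + 1)^2*(c^2 + 2*c*exp(c) - 35*exp(2*c)) + 2*(c - 1)*(c + 4*exp(c))^2*(-c*exp(c) - c + 35*exp(2*c) - exp(c)) + (c - 1)*(c + 4*exp(c))*(4*exp(c) + 1)*(c^2 + 2*c*exp(c) - 35*exp(2*c)) + (c + 4*exp(c))^2*(c^2 + 2*c*exp(c) - 35*exp(2*c)))/((c - 1)^3*(c + 4*exp(c))^3)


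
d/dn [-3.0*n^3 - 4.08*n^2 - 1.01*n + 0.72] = -9.0*n^2 - 8.16*n - 1.01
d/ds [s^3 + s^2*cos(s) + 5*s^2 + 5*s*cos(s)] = -s^2*sin(s) + 3*s^2 - 5*s*sin(s) + 2*s*cos(s) + 10*s + 5*cos(s)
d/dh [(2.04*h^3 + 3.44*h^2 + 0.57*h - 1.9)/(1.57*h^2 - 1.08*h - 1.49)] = (3.2028*h^4 - 4.4064*h^3 - 13.7289*h^2 - 4.2852*h - 2.9013)/(2.4649*h^4 - 3.3912*h^3 - 3.5122*h^2 + 3.2184*h + 2.2201)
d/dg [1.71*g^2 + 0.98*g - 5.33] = 3.42*g + 0.98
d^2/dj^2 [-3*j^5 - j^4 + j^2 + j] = -60*j^3 - 12*j^2 + 2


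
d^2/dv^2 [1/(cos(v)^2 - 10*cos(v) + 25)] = 2*(-5*cos(v) - cos(2*v) + 2)/(cos(v) - 5)^4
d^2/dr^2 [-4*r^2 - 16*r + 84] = -8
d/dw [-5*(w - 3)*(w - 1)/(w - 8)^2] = 10*(6*w - 13)/(w^3 - 24*w^2 + 192*w - 512)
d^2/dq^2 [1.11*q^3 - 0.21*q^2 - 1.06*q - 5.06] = 6.66*q - 0.42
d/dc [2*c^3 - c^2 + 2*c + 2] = 6*c^2 - 2*c + 2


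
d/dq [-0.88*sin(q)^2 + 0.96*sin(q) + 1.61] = (0.96 - 1.76*sin(q))*cos(q)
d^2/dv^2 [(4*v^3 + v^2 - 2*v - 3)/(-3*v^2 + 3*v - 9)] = 6*(v^3 + 6*v^2 - 15*v - 1)/(v^6 - 3*v^5 + 12*v^4 - 19*v^3 + 36*v^2 - 27*v + 27)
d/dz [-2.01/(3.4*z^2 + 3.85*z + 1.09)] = (13.668*z + 7.7385)/(3.4*z^2 + 3.85*z + 1.09)^2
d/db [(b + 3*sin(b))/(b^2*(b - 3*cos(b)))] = (3*sqrt(2)*b^2*cos(b + pi/4) - 2*b^2 - 9*b*sin(b) + 3*b*cos(b) - 9*b + 9*sin(2*b))/(b^3*(b - 3*cos(b))^2)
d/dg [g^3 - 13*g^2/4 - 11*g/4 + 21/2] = 3*g^2 - 13*g/2 - 11/4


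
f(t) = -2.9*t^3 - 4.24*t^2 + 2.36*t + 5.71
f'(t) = -8.7*t^2 - 8.48*t + 2.36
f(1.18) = -2.17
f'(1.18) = -19.76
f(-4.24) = 140.53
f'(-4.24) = -118.09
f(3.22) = -127.47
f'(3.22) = -115.15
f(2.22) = -41.68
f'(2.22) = -59.34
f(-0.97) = 2.08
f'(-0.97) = 2.40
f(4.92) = -430.69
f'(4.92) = -249.96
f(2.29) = -45.95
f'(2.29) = -62.68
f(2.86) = -90.06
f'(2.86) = -93.06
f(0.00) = 5.71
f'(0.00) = 2.36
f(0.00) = 5.71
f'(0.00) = 2.36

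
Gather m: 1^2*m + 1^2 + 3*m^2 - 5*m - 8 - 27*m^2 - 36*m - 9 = -24*m^2 - 40*m - 16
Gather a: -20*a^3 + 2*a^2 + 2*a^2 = -20*a^3 + 4*a^2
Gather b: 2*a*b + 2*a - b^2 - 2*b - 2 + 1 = 2*a - b^2 + b*(2*a - 2) - 1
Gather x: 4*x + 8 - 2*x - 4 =2*x + 4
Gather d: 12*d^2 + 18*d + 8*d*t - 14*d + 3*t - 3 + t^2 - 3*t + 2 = 12*d^2 + d*(8*t + 4) + t^2 - 1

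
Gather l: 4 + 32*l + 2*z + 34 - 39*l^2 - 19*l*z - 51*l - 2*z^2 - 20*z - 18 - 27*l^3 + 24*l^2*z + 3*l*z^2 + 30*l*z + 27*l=-27*l^3 + l^2*(24*z - 39) + l*(3*z^2 + 11*z + 8) - 2*z^2 - 18*z + 20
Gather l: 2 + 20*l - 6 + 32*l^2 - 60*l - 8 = 32*l^2 - 40*l - 12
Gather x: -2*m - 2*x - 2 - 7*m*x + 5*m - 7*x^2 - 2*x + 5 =3*m - 7*x^2 + x*(-7*m - 4) + 3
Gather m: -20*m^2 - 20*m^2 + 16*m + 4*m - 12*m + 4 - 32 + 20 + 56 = -40*m^2 + 8*m + 48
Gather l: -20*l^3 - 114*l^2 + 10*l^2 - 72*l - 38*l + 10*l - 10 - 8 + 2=-20*l^3 - 104*l^2 - 100*l - 16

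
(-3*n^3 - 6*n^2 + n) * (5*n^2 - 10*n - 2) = -15*n^5 + 71*n^3 + 2*n^2 - 2*n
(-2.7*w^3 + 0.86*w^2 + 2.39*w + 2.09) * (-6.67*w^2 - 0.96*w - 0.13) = 18.009*w^5 - 3.1442*w^4 - 16.4159*w^3 - 16.3465*w^2 - 2.3171*w - 0.2717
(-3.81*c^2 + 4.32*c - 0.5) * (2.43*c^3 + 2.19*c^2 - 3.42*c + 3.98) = -9.2583*c^5 + 2.1537*c^4 + 21.276*c^3 - 31.0332*c^2 + 18.9036*c - 1.99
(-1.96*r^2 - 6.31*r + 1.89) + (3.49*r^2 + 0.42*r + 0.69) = 1.53*r^2 - 5.89*r + 2.58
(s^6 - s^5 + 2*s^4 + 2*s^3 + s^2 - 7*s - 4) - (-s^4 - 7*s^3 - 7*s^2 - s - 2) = s^6 - s^5 + 3*s^4 + 9*s^3 + 8*s^2 - 6*s - 2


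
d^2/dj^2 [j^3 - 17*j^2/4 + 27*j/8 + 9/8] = 6*j - 17/2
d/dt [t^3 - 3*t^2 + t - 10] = 3*t^2 - 6*t + 1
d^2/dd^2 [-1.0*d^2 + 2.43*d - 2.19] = -2.00000000000000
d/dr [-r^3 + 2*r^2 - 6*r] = -3*r^2 + 4*r - 6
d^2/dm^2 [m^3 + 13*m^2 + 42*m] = 6*m + 26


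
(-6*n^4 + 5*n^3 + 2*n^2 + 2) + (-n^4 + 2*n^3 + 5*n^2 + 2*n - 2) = -7*n^4 + 7*n^3 + 7*n^2 + 2*n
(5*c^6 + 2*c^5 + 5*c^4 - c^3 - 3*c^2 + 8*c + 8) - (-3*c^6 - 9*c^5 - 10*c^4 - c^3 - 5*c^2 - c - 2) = 8*c^6 + 11*c^5 + 15*c^4 + 2*c^2 + 9*c + 10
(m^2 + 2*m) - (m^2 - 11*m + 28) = 13*m - 28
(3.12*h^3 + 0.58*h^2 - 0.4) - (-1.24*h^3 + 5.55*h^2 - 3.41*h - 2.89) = 4.36*h^3 - 4.97*h^2 + 3.41*h + 2.49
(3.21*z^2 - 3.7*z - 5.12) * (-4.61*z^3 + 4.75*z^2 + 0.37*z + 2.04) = -14.7981*z^5 + 32.3045*z^4 + 7.2159*z^3 - 19.1406*z^2 - 9.4424*z - 10.4448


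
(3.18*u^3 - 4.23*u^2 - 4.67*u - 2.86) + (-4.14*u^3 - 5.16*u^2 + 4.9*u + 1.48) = -0.96*u^3 - 9.39*u^2 + 0.23*u - 1.38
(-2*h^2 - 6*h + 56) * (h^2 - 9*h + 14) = -2*h^4 + 12*h^3 + 82*h^2 - 588*h + 784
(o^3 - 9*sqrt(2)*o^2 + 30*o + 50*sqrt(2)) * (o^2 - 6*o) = o^5 - 9*sqrt(2)*o^4 - 6*o^4 + 30*o^3 + 54*sqrt(2)*o^3 - 180*o^2 + 50*sqrt(2)*o^2 - 300*sqrt(2)*o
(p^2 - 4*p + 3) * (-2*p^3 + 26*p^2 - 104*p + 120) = -2*p^5 + 34*p^4 - 214*p^3 + 614*p^2 - 792*p + 360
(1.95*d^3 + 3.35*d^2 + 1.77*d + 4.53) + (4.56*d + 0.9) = 1.95*d^3 + 3.35*d^2 + 6.33*d + 5.43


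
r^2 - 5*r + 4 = (r - 4)*(r - 1)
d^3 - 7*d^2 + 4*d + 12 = (d - 6)*(d - 2)*(d + 1)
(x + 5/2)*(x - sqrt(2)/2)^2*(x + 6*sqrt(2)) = x^4 + 5*x^3/2 + 5*sqrt(2)*x^3 - 23*x^2/2 + 25*sqrt(2)*x^2/2 - 115*x/4 + 3*sqrt(2)*x + 15*sqrt(2)/2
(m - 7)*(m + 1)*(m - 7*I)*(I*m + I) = I*m^4 + 7*m^3 - 5*I*m^3 - 35*m^2 - 13*I*m^2 - 91*m - 7*I*m - 49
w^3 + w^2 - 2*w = w*(w - 1)*(w + 2)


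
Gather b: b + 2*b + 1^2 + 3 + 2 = 3*b + 6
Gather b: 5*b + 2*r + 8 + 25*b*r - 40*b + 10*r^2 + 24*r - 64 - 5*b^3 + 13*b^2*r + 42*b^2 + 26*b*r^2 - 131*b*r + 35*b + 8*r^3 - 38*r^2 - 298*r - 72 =-5*b^3 + b^2*(13*r + 42) + b*(26*r^2 - 106*r) + 8*r^3 - 28*r^2 - 272*r - 128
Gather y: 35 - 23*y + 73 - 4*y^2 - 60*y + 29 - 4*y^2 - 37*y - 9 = -8*y^2 - 120*y + 128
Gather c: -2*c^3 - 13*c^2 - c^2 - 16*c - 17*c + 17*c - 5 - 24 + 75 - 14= -2*c^3 - 14*c^2 - 16*c + 32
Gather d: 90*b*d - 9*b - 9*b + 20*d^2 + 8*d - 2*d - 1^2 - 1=-18*b + 20*d^2 + d*(90*b + 6) - 2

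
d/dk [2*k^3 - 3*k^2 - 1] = 6*k*(k - 1)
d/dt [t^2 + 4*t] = 2*t + 4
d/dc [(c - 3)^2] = 2*c - 6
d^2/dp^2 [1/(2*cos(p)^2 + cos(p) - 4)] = (-16*sin(p)^4 + 41*sin(p)^2 + 7*cos(p)/2 - 3*cos(3*p)/2 - 7)/(-2*sin(p)^2 + cos(p) - 2)^3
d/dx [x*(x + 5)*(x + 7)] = 3*x^2 + 24*x + 35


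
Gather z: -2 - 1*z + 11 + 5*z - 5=4*z + 4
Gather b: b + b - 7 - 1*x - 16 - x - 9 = 2*b - 2*x - 32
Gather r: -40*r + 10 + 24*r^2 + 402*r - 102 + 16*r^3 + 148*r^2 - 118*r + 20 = 16*r^3 + 172*r^2 + 244*r - 72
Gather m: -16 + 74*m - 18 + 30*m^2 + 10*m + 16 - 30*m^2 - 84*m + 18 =0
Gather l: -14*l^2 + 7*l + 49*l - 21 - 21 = -14*l^2 + 56*l - 42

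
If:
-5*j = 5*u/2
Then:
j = -u/2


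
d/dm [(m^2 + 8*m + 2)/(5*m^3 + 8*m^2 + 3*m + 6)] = (-5*m^4 - 80*m^3 - 91*m^2 - 20*m + 42)/(25*m^6 + 80*m^5 + 94*m^4 + 108*m^3 + 105*m^2 + 36*m + 36)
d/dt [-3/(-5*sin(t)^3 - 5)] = -9*sin(t)^2*cos(t)/(5*(sin(t)^3 + 1)^2)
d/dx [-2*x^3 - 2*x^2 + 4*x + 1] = -6*x^2 - 4*x + 4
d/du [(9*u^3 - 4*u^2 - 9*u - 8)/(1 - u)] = (-18*u^3 + 31*u^2 - 8*u - 17)/(u^2 - 2*u + 1)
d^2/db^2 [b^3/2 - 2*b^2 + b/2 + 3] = 3*b - 4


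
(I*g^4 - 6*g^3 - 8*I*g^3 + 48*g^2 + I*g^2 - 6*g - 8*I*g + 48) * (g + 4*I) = I*g^5 - 10*g^4 - 8*I*g^4 + 80*g^3 - 23*I*g^3 - 10*g^2 + 184*I*g^2 + 80*g - 24*I*g + 192*I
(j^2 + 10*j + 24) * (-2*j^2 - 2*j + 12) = -2*j^4 - 22*j^3 - 56*j^2 + 72*j + 288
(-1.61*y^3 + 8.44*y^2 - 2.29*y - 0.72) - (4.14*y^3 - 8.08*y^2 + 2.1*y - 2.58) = -5.75*y^3 + 16.52*y^2 - 4.39*y + 1.86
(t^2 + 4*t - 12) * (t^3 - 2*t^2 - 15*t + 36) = t^5 + 2*t^4 - 35*t^3 + 324*t - 432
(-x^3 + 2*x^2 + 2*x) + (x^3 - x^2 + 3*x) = x^2 + 5*x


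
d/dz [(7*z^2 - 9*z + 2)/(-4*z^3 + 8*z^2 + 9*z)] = (28*z^4 - 72*z^3 + 159*z^2 - 32*z - 18)/(z^2*(16*z^4 - 64*z^3 - 8*z^2 + 144*z + 81))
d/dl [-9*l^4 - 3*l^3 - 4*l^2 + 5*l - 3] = -36*l^3 - 9*l^2 - 8*l + 5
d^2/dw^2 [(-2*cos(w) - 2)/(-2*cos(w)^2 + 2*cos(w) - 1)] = 2*(36*sin(w)^4*cos(w) + 20*sin(w)^4 - 14*sin(w)^2 + 13*cos(w) - 2*cos(5*w) - 14)/(2*sin(w)^2 + 2*cos(w) - 3)^3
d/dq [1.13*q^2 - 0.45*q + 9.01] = 2.26*q - 0.45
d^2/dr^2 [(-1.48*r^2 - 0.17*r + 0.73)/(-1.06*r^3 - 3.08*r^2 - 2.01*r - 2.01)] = (3.325856*r^6 + 1.14607199999998*r^5 - 25.4323680000001*r^4 - 98.102692*r^3 - 110.203188*r^2 - 24.098292*r + 13.725084)/(1.191016*r^9 + 10.382064*r^8 + 36.94206*r^7 + 75.366908*r^6 + 109.423998*r^5 + 120.228552*r^4 + 95.629167*r^3 + 61.692327*r^2 + 24.361803*r + 8.120601)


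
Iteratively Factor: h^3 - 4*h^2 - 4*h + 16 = (h - 4)*(h^2 - 4) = (h - 4)*(h - 2)*(h + 2)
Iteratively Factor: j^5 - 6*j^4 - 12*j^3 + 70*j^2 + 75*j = (j - 5)*(j^4 - j^3 - 17*j^2 - 15*j) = (j - 5)*(j + 1)*(j^3 - 2*j^2 - 15*j) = j*(j - 5)*(j + 1)*(j^2 - 2*j - 15) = j*(j - 5)*(j + 1)*(j + 3)*(j - 5)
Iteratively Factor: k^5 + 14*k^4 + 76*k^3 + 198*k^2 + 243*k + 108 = (k + 3)*(k^4 + 11*k^3 + 43*k^2 + 69*k + 36) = (k + 3)^2*(k^3 + 8*k^2 + 19*k + 12) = (k + 3)^2*(k + 4)*(k^2 + 4*k + 3) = (k + 1)*(k + 3)^2*(k + 4)*(k + 3)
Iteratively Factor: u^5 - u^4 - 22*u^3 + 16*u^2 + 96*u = (u - 3)*(u^4 + 2*u^3 - 16*u^2 - 32*u) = (u - 3)*(u + 4)*(u^3 - 2*u^2 - 8*u) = u*(u - 3)*(u + 4)*(u^2 - 2*u - 8) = u*(u - 4)*(u - 3)*(u + 4)*(u + 2)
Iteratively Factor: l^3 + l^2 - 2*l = (l + 2)*(l^2 - l) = (l - 1)*(l + 2)*(l)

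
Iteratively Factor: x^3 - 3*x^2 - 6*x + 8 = (x + 2)*(x^2 - 5*x + 4) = (x - 4)*(x + 2)*(x - 1)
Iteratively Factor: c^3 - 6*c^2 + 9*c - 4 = (c - 4)*(c^2 - 2*c + 1) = (c - 4)*(c - 1)*(c - 1)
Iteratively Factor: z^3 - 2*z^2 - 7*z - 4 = (z - 4)*(z^2 + 2*z + 1) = (z - 4)*(z + 1)*(z + 1)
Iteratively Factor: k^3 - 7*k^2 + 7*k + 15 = (k + 1)*(k^2 - 8*k + 15) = (k - 5)*(k + 1)*(k - 3)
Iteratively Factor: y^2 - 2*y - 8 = (y - 4)*(y + 2)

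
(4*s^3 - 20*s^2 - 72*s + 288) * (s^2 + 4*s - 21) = 4*s^5 - 4*s^4 - 236*s^3 + 420*s^2 + 2664*s - 6048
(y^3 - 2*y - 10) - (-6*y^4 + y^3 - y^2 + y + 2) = 6*y^4 + y^2 - 3*y - 12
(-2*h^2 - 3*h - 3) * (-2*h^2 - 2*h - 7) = 4*h^4 + 10*h^3 + 26*h^2 + 27*h + 21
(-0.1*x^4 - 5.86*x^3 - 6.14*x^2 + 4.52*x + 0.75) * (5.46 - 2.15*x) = 0.215*x^5 + 12.053*x^4 - 18.7946*x^3 - 43.2424*x^2 + 23.0667*x + 4.095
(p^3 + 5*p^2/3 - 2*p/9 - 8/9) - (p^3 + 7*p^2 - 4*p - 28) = -16*p^2/3 + 34*p/9 + 244/9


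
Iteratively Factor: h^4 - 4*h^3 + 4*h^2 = (h)*(h^3 - 4*h^2 + 4*h) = h*(h - 2)*(h^2 - 2*h) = h*(h - 2)^2*(h)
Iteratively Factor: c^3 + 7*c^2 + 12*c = (c + 3)*(c^2 + 4*c) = (c + 3)*(c + 4)*(c)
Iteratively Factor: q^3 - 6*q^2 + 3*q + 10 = (q - 2)*(q^2 - 4*q - 5) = (q - 5)*(q - 2)*(q + 1)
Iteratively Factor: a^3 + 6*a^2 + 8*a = (a)*(a^2 + 6*a + 8) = a*(a + 2)*(a + 4)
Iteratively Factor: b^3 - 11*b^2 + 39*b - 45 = (b - 3)*(b^2 - 8*b + 15) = (b - 5)*(b - 3)*(b - 3)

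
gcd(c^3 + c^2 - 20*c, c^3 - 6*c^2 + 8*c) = c^2 - 4*c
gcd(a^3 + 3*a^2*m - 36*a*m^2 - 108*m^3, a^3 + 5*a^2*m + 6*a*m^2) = a + 3*m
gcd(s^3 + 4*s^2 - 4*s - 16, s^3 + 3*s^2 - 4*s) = s + 4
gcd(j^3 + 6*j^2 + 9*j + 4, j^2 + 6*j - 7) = 1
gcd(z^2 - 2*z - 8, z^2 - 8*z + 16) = z - 4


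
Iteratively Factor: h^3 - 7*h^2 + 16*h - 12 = (h - 3)*(h^2 - 4*h + 4) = (h - 3)*(h - 2)*(h - 2)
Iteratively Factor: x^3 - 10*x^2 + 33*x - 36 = (x - 3)*(x^2 - 7*x + 12) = (x - 3)^2*(x - 4)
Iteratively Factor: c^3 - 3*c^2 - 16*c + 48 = (c + 4)*(c^2 - 7*c + 12) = (c - 4)*(c + 4)*(c - 3)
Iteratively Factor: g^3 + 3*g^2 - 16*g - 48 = (g + 3)*(g^2 - 16) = (g + 3)*(g + 4)*(g - 4)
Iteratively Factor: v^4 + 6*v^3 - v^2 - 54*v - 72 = (v + 4)*(v^3 + 2*v^2 - 9*v - 18) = (v + 2)*(v + 4)*(v^2 - 9) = (v - 3)*(v + 2)*(v + 4)*(v + 3)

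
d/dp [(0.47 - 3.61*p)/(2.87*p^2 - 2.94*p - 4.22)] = (10.3607*p^2 - 2.6978*p + 16.616)/(8.2369*p^4 - 16.8756*p^3 - 15.5792*p^2 + 24.8136*p + 17.8084)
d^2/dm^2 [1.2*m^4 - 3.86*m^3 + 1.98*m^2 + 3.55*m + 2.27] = 14.4*m^2 - 23.16*m + 3.96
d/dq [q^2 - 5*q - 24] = 2*q - 5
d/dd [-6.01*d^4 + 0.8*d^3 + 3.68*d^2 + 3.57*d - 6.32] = -24.04*d^3 + 2.4*d^2 + 7.36*d + 3.57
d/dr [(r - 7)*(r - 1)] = 2*r - 8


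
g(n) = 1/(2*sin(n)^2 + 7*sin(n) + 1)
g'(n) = (-4*sin(n)*cos(n) - 7*cos(n))/(2*sin(n)^2 + 7*sin(n) + 1)^2 = -(4*sin(n) + 7)*cos(n)/(7*sin(n) - cos(2*n) + 2)^2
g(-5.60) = 0.16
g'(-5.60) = -0.19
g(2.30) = 0.14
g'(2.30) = 0.12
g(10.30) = -0.31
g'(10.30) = 0.25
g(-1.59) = -0.25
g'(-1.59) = 0.00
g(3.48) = -0.91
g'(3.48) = 4.39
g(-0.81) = -0.33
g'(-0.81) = -0.31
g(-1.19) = -0.26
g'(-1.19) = -0.09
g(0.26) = 0.34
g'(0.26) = -0.90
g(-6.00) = 0.32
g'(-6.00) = -0.80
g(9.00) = 0.24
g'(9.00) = 0.44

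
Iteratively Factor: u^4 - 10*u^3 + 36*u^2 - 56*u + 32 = (u - 4)*(u^3 - 6*u^2 + 12*u - 8) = (u - 4)*(u - 2)*(u^2 - 4*u + 4) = (u - 4)*(u - 2)^2*(u - 2)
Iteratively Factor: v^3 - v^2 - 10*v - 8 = (v + 2)*(v^2 - 3*v - 4) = (v + 1)*(v + 2)*(v - 4)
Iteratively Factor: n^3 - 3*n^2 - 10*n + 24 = (n - 4)*(n^2 + n - 6) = (n - 4)*(n + 3)*(n - 2)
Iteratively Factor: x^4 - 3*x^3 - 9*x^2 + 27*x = (x + 3)*(x^3 - 6*x^2 + 9*x) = (x - 3)*(x + 3)*(x^2 - 3*x) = (x - 3)^2*(x + 3)*(x)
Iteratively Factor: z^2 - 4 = (z - 2)*(z + 2)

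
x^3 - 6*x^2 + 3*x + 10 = (x - 5)*(x - 2)*(x + 1)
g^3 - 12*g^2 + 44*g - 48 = (g - 6)*(g - 4)*(g - 2)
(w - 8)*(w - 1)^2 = w^3 - 10*w^2 + 17*w - 8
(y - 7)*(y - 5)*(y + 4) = y^3 - 8*y^2 - 13*y + 140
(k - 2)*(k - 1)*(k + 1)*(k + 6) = k^4 + 4*k^3 - 13*k^2 - 4*k + 12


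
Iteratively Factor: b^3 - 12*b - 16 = (b + 2)*(b^2 - 2*b - 8) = (b + 2)^2*(b - 4)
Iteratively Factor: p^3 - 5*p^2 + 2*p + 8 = (p + 1)*(p^2 - 6*p + 8) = (p - 2)*(p + 1)*(p - 4)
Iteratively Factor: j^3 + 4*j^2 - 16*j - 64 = (j - 4)*(j^2 + 8*j + 16) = (j - 4)*(j + 4)*(j + 4)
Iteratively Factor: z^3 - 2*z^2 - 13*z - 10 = (z + 2)*(z^2 - 4*z - 5) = (z + 1)*(z + 2)*(z - 5)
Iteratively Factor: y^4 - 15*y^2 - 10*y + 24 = (y + 2)*(y^3 - 2*y^2 - 11*y + 12) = (y - 4)*(y + 2)*(y^2 + 2*y - 3) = (y - 4)*(y + 2)*(y + 3)*(y - 1)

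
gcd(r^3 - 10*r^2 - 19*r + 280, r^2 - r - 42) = r - 7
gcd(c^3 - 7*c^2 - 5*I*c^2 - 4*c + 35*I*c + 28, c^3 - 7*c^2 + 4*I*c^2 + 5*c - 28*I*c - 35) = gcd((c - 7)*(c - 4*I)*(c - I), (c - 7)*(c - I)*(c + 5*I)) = c^2 + c*(-7 - I) + 7*I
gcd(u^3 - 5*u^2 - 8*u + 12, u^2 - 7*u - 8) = 1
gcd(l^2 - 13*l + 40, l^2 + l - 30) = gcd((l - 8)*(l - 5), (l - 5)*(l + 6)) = l - 5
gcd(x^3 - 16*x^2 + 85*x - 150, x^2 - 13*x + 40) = x - 5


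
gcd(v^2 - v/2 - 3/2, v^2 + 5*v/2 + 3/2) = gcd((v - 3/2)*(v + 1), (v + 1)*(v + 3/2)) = v + 1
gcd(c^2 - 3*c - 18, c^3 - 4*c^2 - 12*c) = c - 6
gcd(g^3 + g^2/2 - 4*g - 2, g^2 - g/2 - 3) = g - 2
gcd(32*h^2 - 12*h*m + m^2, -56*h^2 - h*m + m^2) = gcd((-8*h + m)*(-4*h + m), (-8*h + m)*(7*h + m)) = 8*h - m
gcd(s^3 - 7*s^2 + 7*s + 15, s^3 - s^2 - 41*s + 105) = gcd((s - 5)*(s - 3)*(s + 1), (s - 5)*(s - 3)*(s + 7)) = s^2 - 8*s + 15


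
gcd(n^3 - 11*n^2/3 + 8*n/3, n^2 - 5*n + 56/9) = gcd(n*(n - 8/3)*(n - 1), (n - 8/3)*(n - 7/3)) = n - 8/3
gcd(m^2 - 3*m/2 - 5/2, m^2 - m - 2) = m + 1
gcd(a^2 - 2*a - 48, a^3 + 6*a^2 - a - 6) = a + 6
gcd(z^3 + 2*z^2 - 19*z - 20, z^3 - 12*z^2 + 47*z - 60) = z - 4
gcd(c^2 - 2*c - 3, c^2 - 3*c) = c - 3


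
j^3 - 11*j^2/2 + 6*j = j*(j - 4)*(j - 3/2)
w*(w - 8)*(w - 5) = w^3 - 13*w^2 + 40*w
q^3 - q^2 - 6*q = q*(q - 3)*(q + 2)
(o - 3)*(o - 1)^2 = o^3 - 5*o^2 + 7*o - 3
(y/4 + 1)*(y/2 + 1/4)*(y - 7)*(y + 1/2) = y^4/8 - y^3/4 - 123*y^2/32 - 115*y/32 - 7/8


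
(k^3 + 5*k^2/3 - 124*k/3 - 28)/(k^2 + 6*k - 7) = (k^2 - 16*k/3 - 4)/(k - 1)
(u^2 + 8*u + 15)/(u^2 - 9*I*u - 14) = (u^2 + 8*u + 15)/(u^2 - 9*I*u - 14)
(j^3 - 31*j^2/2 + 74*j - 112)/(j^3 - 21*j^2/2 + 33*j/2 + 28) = (j - 4)/(j + 1)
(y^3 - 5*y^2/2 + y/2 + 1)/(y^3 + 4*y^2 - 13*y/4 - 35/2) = 2*(2*y^2 - y - 1)/(4*y^2 + 24*y + 35)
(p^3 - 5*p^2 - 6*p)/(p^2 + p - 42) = p*(p + 1)/(p + 7)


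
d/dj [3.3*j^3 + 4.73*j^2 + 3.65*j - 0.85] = 9.9*j^2 + 9.46*j + 3.65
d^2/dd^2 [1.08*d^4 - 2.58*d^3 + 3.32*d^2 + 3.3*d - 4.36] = 12.96*d^2 - 15.48*d + 6.64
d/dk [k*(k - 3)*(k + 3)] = 3*k^2 - 9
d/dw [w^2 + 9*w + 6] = 2*w + 9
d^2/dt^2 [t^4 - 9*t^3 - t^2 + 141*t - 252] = 12*t^2 - 54*t - 2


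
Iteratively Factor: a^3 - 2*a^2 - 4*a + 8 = (a - 2)*(a^2 - 4) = (a - 2)*(a + 2)*(a - 2)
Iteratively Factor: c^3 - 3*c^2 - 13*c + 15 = (c + 3)*(c^2 - 6*c + 5) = (c - 5)*(c + 3)*(c - 1)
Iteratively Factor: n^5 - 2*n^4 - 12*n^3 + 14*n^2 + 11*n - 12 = (n + 3)*(n^4 - 5*n^3 + 3*n^2 + 5*n - 4) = (n - 1)*(n + 3)*(n^3 - 4*n^2 - n + 4) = (n - 1)*(n + 1)*(n + 3)*(n^2 - 5*n + 4) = (n - 1)^2*(n + 1)*(n + 3)*(n - 4)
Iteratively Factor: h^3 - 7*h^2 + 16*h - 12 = (h - 3)*(h^2 - 4*h + 4) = (h - 3)*(h - 2)*(h - 2)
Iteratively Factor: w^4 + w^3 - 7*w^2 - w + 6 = (w - 2)*(w^3 + 3*w^2 - w - 3) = (w - 2)*(w + 1)*(w^2 + 2*w - 3) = (w - 2)*(w - 1)*(w + 1)*(w + 3)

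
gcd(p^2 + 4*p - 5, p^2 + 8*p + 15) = p + 5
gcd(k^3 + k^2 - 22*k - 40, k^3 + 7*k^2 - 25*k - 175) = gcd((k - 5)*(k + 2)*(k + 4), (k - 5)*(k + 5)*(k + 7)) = k - 5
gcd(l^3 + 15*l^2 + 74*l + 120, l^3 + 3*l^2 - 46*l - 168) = l^2 + 10*l + 24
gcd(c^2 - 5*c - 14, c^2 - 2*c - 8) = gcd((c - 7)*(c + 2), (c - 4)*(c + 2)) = c + 2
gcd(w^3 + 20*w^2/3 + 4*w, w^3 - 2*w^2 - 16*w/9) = w^2 + 2*w/3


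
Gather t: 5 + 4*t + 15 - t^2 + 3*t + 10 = -t^2 + 7*t + 30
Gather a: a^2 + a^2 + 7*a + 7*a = 2*a^2 + 14*a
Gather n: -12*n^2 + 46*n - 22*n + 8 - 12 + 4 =-12*n^2 + 24*n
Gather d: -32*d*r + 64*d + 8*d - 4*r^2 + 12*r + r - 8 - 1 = d*(72 - 32*r) - 4*r^2 + 13*r - 9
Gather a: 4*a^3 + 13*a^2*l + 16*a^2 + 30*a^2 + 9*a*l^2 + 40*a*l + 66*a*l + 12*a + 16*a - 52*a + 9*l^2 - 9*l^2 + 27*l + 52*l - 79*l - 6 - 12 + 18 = 4*a^3 + a^2*(13*l + 46) + a*(9*l^2 + 106*l - 24)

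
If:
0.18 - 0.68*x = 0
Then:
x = 0.26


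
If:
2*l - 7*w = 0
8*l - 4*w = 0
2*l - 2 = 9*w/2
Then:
No Solution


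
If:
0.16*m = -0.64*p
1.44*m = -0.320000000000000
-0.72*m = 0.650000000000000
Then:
No Solution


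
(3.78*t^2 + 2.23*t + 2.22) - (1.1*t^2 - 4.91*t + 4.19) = 2.68*t^2 + 7.14*t - 1.97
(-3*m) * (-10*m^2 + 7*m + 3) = 30*m^3 - 21*m^2 - 9*m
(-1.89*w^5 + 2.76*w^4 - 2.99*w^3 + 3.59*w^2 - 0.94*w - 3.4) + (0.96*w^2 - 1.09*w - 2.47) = -1.89*w^5 + 2.76*w^4 - 2.99*w^3 + 4.55*w^2 - 2.03*w - 5.87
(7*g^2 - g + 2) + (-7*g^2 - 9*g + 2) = 4 - 10*g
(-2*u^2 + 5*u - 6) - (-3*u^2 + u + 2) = u^2 + 4*u - 8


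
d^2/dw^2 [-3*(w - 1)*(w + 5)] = -6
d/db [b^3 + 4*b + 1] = 3*b^2 + 4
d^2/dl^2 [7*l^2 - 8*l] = 14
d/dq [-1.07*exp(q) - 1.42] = -1.07*exp(q)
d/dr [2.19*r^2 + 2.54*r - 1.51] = 4.38*r + 2.54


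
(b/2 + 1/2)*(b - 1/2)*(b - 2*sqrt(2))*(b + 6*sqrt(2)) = b^4/2 + b^3/4 + 2*sqrt(2)*b^3 - 49*b^2/4 + sqrt(2)*b^2 - 6*b - sqrt(2)*b + 6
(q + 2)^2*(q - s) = q^3 - q^2*s + 4*q^2 - 4*q*s + 4*q - 4*s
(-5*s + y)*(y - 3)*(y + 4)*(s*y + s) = -5*s^2*y^3 - 10*s^2*y^2 + 55*s^2*y + 60*s^2 + s*y^4 + 2*s*y^3 - 11*s*y^2 - 12*s*y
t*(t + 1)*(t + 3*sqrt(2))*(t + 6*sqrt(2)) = t^4 + t^3 + 9*sqrt(2)*t^3 + 9*sqrt(2)*t^2 + 36*t^2 + 36*t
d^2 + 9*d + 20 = (d + 4)*(d + 5)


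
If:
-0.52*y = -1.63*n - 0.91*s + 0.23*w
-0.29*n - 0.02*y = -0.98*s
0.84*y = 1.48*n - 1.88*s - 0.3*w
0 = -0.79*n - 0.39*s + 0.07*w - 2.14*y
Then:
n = 0.00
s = 0.00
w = 0.00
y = 0.00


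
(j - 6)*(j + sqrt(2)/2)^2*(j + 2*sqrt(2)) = j^4 - 6*j^3 + 3*sqrt(2)*j^3 - 18*sqrt(2)*j^2 + 9*j^2/2 - 27*j + sqrt(2)*j - 6*sqrt(2)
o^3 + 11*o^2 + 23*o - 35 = (o - 1)*(o + 5)*(o + 7)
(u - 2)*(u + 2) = u^2 - 4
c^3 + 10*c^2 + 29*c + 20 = (c + 1)*(c + 4)*(c + 5)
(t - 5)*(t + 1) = t^2 - 4*t - 5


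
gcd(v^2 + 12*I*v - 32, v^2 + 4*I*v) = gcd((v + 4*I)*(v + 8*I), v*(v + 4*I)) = v + 4*I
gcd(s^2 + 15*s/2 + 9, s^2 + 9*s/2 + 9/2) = s + 3/2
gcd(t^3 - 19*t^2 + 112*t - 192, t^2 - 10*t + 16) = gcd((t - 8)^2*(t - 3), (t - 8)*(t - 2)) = t - 8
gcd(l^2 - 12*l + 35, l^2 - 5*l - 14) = l - 7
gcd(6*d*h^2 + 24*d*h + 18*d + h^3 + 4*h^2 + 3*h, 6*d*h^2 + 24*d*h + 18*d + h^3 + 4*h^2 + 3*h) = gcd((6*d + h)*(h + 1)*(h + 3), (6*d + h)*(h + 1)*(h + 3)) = 6*d*h^2 + 24*d*h + 18*d + h^3 + 4*h^2 + 3*h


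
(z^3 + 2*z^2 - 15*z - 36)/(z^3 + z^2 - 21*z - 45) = (z - 4)/(z - 5)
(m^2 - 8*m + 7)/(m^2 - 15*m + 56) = (m - 1)/(m - 8)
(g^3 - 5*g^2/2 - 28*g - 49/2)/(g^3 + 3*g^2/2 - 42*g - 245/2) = (g + 1)/(g + 5)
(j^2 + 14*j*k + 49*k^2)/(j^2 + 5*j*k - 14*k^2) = (j + 7*k)/(j - 2*k)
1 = 1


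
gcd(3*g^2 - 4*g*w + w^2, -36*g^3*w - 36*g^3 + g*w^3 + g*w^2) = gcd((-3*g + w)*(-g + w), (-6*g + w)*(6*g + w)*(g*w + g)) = 1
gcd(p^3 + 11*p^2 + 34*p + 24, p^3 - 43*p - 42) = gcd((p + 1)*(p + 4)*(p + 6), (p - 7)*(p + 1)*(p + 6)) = p^2 + 7*p + 6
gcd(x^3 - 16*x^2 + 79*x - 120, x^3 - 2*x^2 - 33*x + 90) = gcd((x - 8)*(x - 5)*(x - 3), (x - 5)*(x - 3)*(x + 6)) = x^2 - 8*x + 15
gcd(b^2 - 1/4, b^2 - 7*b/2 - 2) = b + 1/2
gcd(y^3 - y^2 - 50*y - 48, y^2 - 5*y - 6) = y + 1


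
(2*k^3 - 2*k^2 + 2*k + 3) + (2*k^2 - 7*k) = 2*k^3 - 5*k + 3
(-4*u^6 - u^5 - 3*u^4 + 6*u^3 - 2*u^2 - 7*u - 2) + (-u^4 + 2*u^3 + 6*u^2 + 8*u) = -4*u^6 - u^5 - 4*u^4 + 8*u^3 + 4*u^2 + u - 2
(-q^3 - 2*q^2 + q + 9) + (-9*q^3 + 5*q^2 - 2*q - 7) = -10*q^3 + 3*q^2 - q + 2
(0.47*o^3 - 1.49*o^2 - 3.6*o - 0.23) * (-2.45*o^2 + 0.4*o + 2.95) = -1.1515*o^5 + 3.8385*o^4 + 9.6105*o^3 - 5.272*o^2 - 10.712*o - 0.6785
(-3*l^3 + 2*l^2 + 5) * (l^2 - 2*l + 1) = -3*l^5 + 8*l^4 - 7*l^3 + 7*l^2 - 10*l + 5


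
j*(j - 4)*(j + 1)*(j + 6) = j^4 + 3*j^3 - 22*j^2 - 24*j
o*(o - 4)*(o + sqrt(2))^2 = o^4 - 4*o^3 + 2*sqrt(2)*o^3 - 8*sqrt(2)*o^2 + 2*o^2 - 8*o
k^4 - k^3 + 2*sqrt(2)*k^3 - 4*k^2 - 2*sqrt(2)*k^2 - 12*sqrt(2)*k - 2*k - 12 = (k - 3)*(k + 2)*(k + sqrt(2))^2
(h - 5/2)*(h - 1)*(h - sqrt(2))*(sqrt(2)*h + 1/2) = sqrt(2)*h^4 - 7*sqrt(2)*h^3/2 - 3*h^3/2 + 2*sqrt(2)*h^2 + 21*h^2/4 - 15*h/4 + 7*sqrt(2)*h/4 - 5*sqrt(2)/4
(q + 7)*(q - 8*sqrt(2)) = q^2 - 8*sqrt(2)*q + 7*q - 56*sqrt(2)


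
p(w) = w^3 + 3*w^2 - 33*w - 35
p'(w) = 3*w^2 + 6*w - 33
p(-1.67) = 23.82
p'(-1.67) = -34.65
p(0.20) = -41.47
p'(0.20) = -31.68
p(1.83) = -79.21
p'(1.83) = -11.97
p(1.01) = -64.24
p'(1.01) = -23.88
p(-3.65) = 76.79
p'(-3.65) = -14.93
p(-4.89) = 81.18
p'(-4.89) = 9.40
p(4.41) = -36.42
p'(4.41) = 51.80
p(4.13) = -49.67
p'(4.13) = 42.95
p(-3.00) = 64.00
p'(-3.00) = -24.00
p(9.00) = 640.00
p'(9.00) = 264.00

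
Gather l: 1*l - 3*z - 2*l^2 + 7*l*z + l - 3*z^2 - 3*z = -2*l^2 + l*(7*z + 2) - 3*z^2 - 6*z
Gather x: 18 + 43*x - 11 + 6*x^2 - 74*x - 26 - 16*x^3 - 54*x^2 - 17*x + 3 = -16*x^3 - 48*x^2 - 48*x - 16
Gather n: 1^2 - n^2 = 1 - n^2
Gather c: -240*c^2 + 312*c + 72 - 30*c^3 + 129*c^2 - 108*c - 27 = -30*c^3 - 111*c^2 + 204*c + 45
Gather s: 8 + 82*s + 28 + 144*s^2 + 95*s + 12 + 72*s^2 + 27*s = 216*s^2 + 204*s + 48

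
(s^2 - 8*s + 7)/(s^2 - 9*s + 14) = (s - 1)/(s - 2)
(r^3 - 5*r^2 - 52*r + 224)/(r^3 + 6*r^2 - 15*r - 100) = (r^2 - r - 56)/(r^2 + 10*r + 25)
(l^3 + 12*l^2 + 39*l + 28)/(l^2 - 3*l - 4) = (l^2 + 11*l + 28)/(l - 4)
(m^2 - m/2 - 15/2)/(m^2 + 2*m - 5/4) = 2*(m - 3)/(2*m - 1)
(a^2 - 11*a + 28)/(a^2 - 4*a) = (a - 7)/a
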